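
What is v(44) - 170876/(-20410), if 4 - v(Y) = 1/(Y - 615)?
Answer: 72103523/5827055 ≈ 12.374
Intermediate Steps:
v(Y) = 4 - 1/(-615 + Y) (v(Y) = 4 - 1/(Y - 615) = 4 - 1/(-615 + Y))
v(44) - 170876/(-20410) = (-2461 + 4*44)/(-615 + 44) - 170876/(-20410) = (-2461 + 176)/(-571) - 170876*(-1)/20410 = -1/571*(-2285) - 1*(-85438/10205) = 2285/571 + 85438/10205 = 72103523/5827055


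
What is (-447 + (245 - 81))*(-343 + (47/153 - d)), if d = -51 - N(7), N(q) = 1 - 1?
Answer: 12630007/153 ≈ 82549.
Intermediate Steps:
N(q) = 0
d = -51 (d = -51 - 1*0 = -51 + 0 = -51)
(-447 + (245 - 81))*(-343 + (47/153 - d)) = (-447 + (245 - 81))*(-343 + (47/153 - 1*(-51))) = (-447 + 164)*(-343 + (47*(1/153) + 51)) = -283*(-343 + (47/153 + 51)) = -283*(-343 + 7850/153) = -283*(-44629/153) = 12630007/153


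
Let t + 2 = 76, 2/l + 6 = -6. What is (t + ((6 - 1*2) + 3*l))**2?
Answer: 24025/4 ≈ 6006.3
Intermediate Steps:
l = -1/6 (l = 2/(-6 - 6) = 2/(-12) = 2*(-1/12) = -1/6 ≈ -0.16667)
t = 74 (t = -2 + 76 = 74)
(t + ((6 - 1*2) + 3*l))**2 = (74 + ((6 - 1*2) + 3*(-1/6)))**2 = (74 + ((6 - 2) - 1/2))**2 = (74 + (4 - 1/2))**2 = (74 + 7/2)**2 = (155/2)**2 = 24025/4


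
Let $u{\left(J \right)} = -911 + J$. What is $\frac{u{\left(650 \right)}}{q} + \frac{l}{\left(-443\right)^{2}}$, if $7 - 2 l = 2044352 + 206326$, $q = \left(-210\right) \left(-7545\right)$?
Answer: $- \frac{99060502998}{17274818225} \approx -5.7344$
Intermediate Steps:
$q = 1584450$
$l = - \frac{2250671}{2}$ ($l = \frac{7}{2} - \frac{2044352 + 206326}{2} = \frac{7}{2} - 1125339 = - \frac{2250671}{2} \approx -1.1253 \cdot 10^{6}$)
$\frac{u{\left(650 \right)}}{q} + \frac{l}{\left(-443\right)^{2}} = \frac{-911 + 650}{1584450} - \frac{2250671}{2 \left(-443\right)^{2}} = \left(-261\right) \frac{1}{1584450} - \frac{2250671}{2 \cdot 196249} = - \frac{29}{176050} - \frac{2250671}{392498} = - \frac{99060502998}{17274818225}$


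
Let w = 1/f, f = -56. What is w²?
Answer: 1/3136 ≈ 0.00031888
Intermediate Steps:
w = -1/56 (w = 1/(-56) = -1/56 ≈ -0.017857)
w² = (-1/56)² = 1/3136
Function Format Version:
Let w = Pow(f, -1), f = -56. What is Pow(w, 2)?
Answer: Rational(1, 3136) ≈ 0.00031888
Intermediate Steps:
w = Rational(-1, 56) (w = Pow(-56, -1) = Rational(-1, 56) ≈ -0.017857)
Pow(w, 2) = Pow(Rational(-1, 56), 2) = Rational(1, 3136)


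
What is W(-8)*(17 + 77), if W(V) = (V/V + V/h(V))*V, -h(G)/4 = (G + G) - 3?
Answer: -12784/19 ≈ -672.84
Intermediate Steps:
h(G) = 12 - 8*G (h(G) = -4*((G + G) - 3) = -4*(2*G - 3) = -4*(-3 + 2*G) = 12 - 8*G)
W(V) = V*(1 + V/(12 - 8*V)) (W(V) = (V/V + V/(12 - 8*V))*V = (1 + V/(12 - 8*V))*V = V*(1 + V/(12 - 8*V)))
W(-8)*(17 + 77) = ((1/4)*(-8)*(-12 + 7*(-8))/(-3 + 2*(-8)))*(17 + 77) = ((1/4)*(-8)*(-12 - 56)/(-3 - 16))*94 = ((1/4)*(-8)*(-68)/(-19))*94 = ((1/4)*(-8)*(-1/19)*(-68))*94 = -136/19*94 = -12784/19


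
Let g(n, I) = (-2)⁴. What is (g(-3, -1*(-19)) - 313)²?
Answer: 88209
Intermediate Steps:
g(n, I) = 16
(g(-3, -1*(-19)) - 313)² = (16 - 313)² = (-297)² = 88209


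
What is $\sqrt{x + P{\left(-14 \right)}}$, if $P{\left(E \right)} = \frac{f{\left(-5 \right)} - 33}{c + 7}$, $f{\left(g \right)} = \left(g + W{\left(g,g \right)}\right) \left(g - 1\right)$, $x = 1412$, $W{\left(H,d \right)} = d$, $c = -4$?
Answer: $7 \sqrt{29} \approx 37.696$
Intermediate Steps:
$f{\left(g \right)} = 2 g \left(-1 + g\right)$ ($f{\left(g \right)} = \left(g + g\right) \left(g - 1\right) = 2 g \left(-1 + g\right)$)
$P{\left(E \right)} = 9$ ($P{\left(E \right)} = \frac{2 \left(-5\right) \left(-1 - 5\right) - 33}{-4 + 7} = \frac{2 \left(-5\right) \left(-6\right) - 33}{3} = \left(60 - 33\right) \frac{1}{3} = 27 \cdot \frac{1}{3} = 9$)
$\sqrt{x + P{\left(-14 \right)}} = \sqrt{1412 + 9} = \sqrt{1421} = 7 \sqrt{29}$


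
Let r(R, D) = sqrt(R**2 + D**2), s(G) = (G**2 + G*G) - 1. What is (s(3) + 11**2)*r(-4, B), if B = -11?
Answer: 138*sqrt(137) ≈ 1615.2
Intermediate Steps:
s(G) = -1 + 2*G**2 (s(G) = (G**2 + G**2) - 1 = 2*G**2 - 1 = -1 + 2*G**2)
r(R, D) = sqrt(D**2 + R**2)
(s(3) + 11**2)*r(-4, B) = ((-1 + 2*3**2) + 11**2)*sqrt((-11)**2 + (-4)**2) = ((-1 + 2*9) + 121)*sqrt(121 + 16) = ((-1 + 18) + 121)*sqrt(137) = (17 + 121)*sqrt(137) = 138*sqrt(137)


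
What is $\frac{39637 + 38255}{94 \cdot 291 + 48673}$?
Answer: $\frac{77892}{76027} \approx 1.0245$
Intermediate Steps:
$\frac{39637 + 38255}{94 \cdot 291 + 48673} = \frac{77892}{27354 + 48673} = \frac{77892}{76027}$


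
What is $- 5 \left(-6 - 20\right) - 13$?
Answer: $117$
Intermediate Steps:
$- 5 \left(-6 - 20\right) - 13 = \left(-5\right) \left(-26\right) - 13 = 130 - 13 = 117$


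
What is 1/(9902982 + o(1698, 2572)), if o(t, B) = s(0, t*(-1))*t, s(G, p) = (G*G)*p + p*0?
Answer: 1/9902982 ≈ 1.0098e-7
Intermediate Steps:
s(G, p) = p*G² (s(G, p) = G²*p + 0 = p*G² + 0 = p*G²)
o(t, B) = 0 (o(t, B) = ((t*(-1))*0²)*t = (-t*0)*t = 0*t = 0)
1/(9902982 + o(1698, 2572)) = 1/(9902982 + 0) = 1/9902982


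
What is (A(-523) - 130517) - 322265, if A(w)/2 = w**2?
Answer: 94276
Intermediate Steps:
A(w) = 2*w**2
(A(-523) - 130517) - 322265 = (2*(-523)**2 - 130517) - 322265 = (2*273529 - 130517) - 322265 = (547058 - 130517) - 322265 = 416541 - 322265 = 94276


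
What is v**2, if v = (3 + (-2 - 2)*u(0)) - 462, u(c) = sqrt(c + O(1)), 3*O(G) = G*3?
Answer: 214369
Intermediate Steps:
O(G) = G (O(G) = (G*3)/3 = (3*G)/3 = G)
u(c) = sqrt(1 + c) (u(c) = sqrt(c + 1) = sqrt(1 + c))
v = -463 (v = (3 + (-2 - 2)*sqrt(1 + 0)) - 462 = (3 - 4*sqrt(1)) - 462 = (3 - 4*1) - 462 = (3 - 4) - 462 = -1 - 462 = -463)
v**2 = (-463)**2 = 214369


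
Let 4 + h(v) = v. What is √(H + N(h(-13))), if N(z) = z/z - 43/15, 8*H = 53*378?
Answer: √2252145/30 ≈ 50.024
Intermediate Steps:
h(v) = -4 + v
H = 10017/4 (H = (53*378)/8 = (⅛)*20034 = 10017/4 ≈ 2504.3)
N(z) = -28/15 (N(z) = 1 - 43*1/15 = 1 - 43/15 = -28/15)
√(H + N(h(-13))) = √(10017/4 - 28/15) = √(150143/60) = √2252145/30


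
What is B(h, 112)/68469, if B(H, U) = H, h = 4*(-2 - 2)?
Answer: -16/68469 ≈ -0.00023368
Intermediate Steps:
h = -16 (h = 4*(-4) = -16)
B(h, 112)/68469 = -16/68469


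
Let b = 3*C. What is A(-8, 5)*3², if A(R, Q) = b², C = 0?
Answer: 0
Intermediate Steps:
b = 0 (b = 3*0 = 0)
A(R, Q) = 0 (A(R, Q) = 0² = 0)
A(-8, 5)*3² = 0*3² = 0*9 = 0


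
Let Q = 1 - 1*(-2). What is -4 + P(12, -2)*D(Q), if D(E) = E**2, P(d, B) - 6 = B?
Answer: 32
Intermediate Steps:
Q = 3 (Q = 1 + 2 = 3)
P(d, B) = 6 + B
-4 + P(12, -2)*D(Q) = -4 + (6 - 2)*3**2 = -4 + 4*9 = -4 + 36 = 32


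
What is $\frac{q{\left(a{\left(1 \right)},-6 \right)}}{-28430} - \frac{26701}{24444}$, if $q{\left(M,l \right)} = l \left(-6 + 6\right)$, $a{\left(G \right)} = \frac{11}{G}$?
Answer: $- \frac{26701}{24444} \approx -1.0923$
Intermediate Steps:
$q{\left(M,l \right)} = 0$ ($q{\left(M,l \right)} = l 0 = 0$)
$\frac{q{\left(a{\left(1 \right)},-6 \right)}}{-28430} - \frac{26701}{24444} = \frac{0}{-28430} - \frac{26701}{24444} = 0 \left(- \frac{1}{28430}\right) - \frac{26701}{24444} = 0 - \frac{26701}{24444} = - \frac{26701}{24444}$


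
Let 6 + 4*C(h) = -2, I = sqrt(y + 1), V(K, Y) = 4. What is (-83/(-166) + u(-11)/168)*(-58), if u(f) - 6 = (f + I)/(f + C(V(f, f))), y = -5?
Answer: -34249/1092 + 29*I/546 ≈ -31.364 + 0.053114*I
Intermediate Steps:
I = 2*I (I = sqrt(-5 + 1) = sqrt(-4) = 2*I ≈ 2.0*I)
C(h) = -2 (C(h) = -3/2 + (1/4)*(-2) = -3/2 - 1/2 = -2)
u(f) = 6 + (f + 2*I)/(-2 + f) (u(f) = 6 + (f + 2*I)/(f - 2) = 6 + (f + 2*I)/(-2 + f))
(-83/(-166) + u(-11)/168)*(-58) = (-83/(-166) + ((-12 + 2*I + 7*(-11))/(-2 - 11))/168)*(-58) = (-83*(-1/166) + ((-12 + 2*I - 77)/(-13))*(1/168))*(-58) = (1/2 - (-89 + 2*I)/13*(1/168))*(-58) = (1/2 + (89/13 - 2*I/13)*(1/168))*(-58) = (1/2 + (89/2184 - I/1092))*(-58) = (1181/2184 - I/1092)*(-58) = -34249/1092 + 29*I/546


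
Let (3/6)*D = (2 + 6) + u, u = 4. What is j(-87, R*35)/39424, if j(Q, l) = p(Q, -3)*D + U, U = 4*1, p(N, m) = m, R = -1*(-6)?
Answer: -17/9856 ≈ -0.0017248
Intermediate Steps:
R = 6
U = 4
D = 24 (D = 2*((2 + 6) + 4) = 2*(8 + 4) = 2*12 = 24)
j(Q, l) = -68 (j(Q, l) = -3*24 + 4 = -72 + 4 = -68)
j(-87, R*35)/39424 = -68/39424 = -68*1/39424 = -17/9856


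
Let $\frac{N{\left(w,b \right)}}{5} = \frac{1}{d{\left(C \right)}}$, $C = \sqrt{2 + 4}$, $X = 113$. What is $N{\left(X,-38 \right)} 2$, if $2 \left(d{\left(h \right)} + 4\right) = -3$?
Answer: $- \frac{20}{11} \approx -1.8182$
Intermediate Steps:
$C = \sqrt{6} \approx 2.4495$
$d{\left(h \right)} = - \frac{11}{2}$ ($d{\left(h \right)} = -4 + \frac{1}{2} \left(-3\right) = -4 - \frac{3}{2} = - \frac{11}{2}$)
$N{\left(w,b \right)} = - \frac{10}{11}$ ($N{\left(w,b \right)} = \frac{5}{- \frac{11}{2}} = 5 \left(- \frac{2}{11}\right) = - \frac{10}{11}$)
$N{\left(X,-38 \right)} 2 = \left(- \frac{10}{11}\right) 2 = - \frac{20}{11}$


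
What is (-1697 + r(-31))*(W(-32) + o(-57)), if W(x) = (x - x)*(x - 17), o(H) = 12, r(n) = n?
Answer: -20736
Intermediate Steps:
W(x) = 0 (W(x) = 0*(-17 + x) = 0)
(-1697 + r(-31))*(W(-32) + o(-57)) = (-1697 - 31)*(0 + 12) = -1728*12 = -20736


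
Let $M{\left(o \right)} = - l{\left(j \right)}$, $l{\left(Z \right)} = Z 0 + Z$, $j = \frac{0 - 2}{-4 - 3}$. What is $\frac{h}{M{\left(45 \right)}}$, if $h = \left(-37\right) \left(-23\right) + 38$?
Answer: $- \frac{6223}{2} \approx -3111.5$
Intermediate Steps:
$j = \frac{2}{7}$ ($j = - \frac{2}{-7} = \left(-2\right) \left(- \frac{1}{7}\right) = \frac{2}{7} \approx 0.28571$)
$h = 889$ ($h = 851 + 38 = 889$)
$l{\left(Z \right)} = Z$ ($l{\left(Z \right)} = 0 + Z = Z$)
$M{\left(o \right)} = - \frac{2}{7}$ ($M{\left(o \right)} = \left(-1\right) \frac{2}{7} = - \frac{2}{7}$)
$\frac{h}{M{\left(45 \right)}} = \frac{889}{- \frac{2}{7}} = 889 \left(- \frac{7}{2}\right) = - \frac{6223}{2}$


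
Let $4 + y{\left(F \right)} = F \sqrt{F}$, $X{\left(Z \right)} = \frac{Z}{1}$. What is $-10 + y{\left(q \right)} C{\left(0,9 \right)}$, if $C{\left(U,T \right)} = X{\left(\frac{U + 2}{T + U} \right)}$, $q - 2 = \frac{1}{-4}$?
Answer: $- \frac{98}{9} + \frac{7 \sqrt{7}}{36} \approx -10.374$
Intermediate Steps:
$q = \frac{7}{4}$ ($q = 2 + \frac{1}{-4} = 2 - \frac{1}{4} = \frac{7}{4} \approx 1.75$)
$X{\left(Z \right)} = Z$ ($X{\left(Z \right)} = Z 1 = Z$)
$C{\left(U,T \right)} = \frac{2 + U}{T + U}$ ($C{\left(U,T \right)} = \frac{U + 2}{T + U} = \frac{2 + U}{T + U}$)
$y{\left(F \right)} = -4 + F^{\frac{3}{2}}$ ($y{\left(F \right)} = -4 + F \sqrt{F} = -4 + F^{\frac{3}{2}}$)
$-10 + y{\left(q \right)} C{\left(0,9 \right)} = -10 + \left(-4 + \left(\frac{7}{4}\right)^{\frac{3}{2}}\right) \frac{2 + 0}{9 + 0} = -10 + \left(-4 + \frac{7 \sqrt{7}}{8}\right) \frac{1}{9} \cdot 2 = -10 + \left(-4 + \frac{7 \sqrt{7}}{8}\right) \frac{2}{9} = -10 - \left(\frac{8}{9} - \frac{7 \sqrt{7}}{36}\right) = - \frac{98}{9} + \frac{7 \sqrt{7}}{36}$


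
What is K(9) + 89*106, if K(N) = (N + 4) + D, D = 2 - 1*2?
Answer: 9447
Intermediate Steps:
D = 0 (D = 2 - 2 = 0)
K(N) = 4 + N (K(N) = (N + 4) + 0 = (4 + N) + 0 = 4 + N)
K(9) + 89*106 = (4 + 9) + 89*106 = 13 + 9434 = 9447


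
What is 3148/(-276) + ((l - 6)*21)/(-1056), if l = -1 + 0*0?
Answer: -273643/24288 ≈ -11.267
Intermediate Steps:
l = -1 (l = -1 + 0 = -1)
3148/(-276) + ((l - 6)*21)/(-1056) = 3148/(-276) + ((-1 - 6)*21)/(-1056) = 3148*(-1/276) - 7*21*(-1/1056) = -787/69 - 147*(-1/1056) = -787/69 + 49/352 = -273643/24288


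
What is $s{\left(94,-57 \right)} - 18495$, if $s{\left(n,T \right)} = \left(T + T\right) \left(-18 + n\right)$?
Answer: $-27159$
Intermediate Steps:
$s{\left(n,T \right)} = 2 T \left(-18 + n\right)$
$s{\left(94,-57 \right)} - 18495 = 2 \left(-57\right) \left(-18 + 94\right) - 18495 = 2 \left(-57\right) 76 - 18495 = -8664 - 18495 = -27159$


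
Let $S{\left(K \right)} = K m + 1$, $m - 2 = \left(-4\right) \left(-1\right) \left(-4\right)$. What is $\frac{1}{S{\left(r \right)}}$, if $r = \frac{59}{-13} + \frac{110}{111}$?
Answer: $\frac{1443}{73109} \approx 0.019738$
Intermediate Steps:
$m = -14$ ($m = 2 + \left(-4\right) \left(-1\right) \left(-4\right) = 2 + 4 \left(-4\right) = 2 - 16 = -14$)
$r = - \frac{5119}{1443}$ ($r = 59 \left(- \frac{1}{13}\right) + 110 \cdot \frac{1}{111} = - \frac{59}{13} + \frac{110}{111} = - \frac{5119}{1443} \approx -3.5475$)
$S{\left(K \right)} = 1 - 14 K$ ($S{\left(K \right)} = K \left(-14\right) + 1 = - 14 K + 1 = 1 - 14 K$)
$\frac{1}{S{\left(r \right)}} = \frac{1}{1 - - \frac{71666}{1443}} = \frac{1}{1 + \frac{71666}{1443}} = \frac{1}{\frac{73109}{1443}} = \frac{1443}{73109}$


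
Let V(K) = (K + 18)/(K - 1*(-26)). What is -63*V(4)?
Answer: -231/5 ≈ -46.200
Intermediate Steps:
V(K) = (18 + K)/(26 + K) (V(K) = (18 + K)/(K + 26) = (18 + K)/(26 + K))
-63*V(4) = -63*(18 + 4)/(26 + 4) = -63*22/30 = -21*22/10 = -63*11/15 = -231/5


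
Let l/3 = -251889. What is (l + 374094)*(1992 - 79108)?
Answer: 29425383468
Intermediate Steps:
l = -755667 (l = 3*(-251889) = -755667)
(l + 374094)*(1992 - 79108) = (-755667 + 374094)*(1992 - 79108) = -381573*(-77116) = 29425383468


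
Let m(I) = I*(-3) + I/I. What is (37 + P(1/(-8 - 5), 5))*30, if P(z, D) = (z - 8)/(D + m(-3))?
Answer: 14220/13 ≈ 1093.8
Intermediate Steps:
m(I) = 1 - 3*I (m(I) = -3*I + 1 = 1 - 3*I)
P(z, D) = (-8 + z)/(10 + D) (P(z, D) = (z - 8)/(D + (1 - 3*(-3))) = (-8 + z)/(D + (1 + 9)) = (-8 + z)/(D + 10) = (-8 + z)/(10 + D))
(37 + P(1/(-8 - 5), 5))*30 = (37 + (-8 + 1/(-8 - 5))/(10 + 5))*30 = (37 + (-8 + 1/(-13))/15)*30 = (37 + (-8 - 1/13)/15)*30 = (37 + (1/15)*(-105/13))*30 = (37 - 7/13)*30 = (474/13)*30 = 14220/13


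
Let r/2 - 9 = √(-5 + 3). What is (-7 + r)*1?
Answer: 11 + 2*I*√2 ≈ 11.0 + 2.8284*I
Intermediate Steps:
r = 18 + 2*I*√2 (r = 18 + 2*√(-5 + 3) = 18 + 2*√(-2) = 18 + 2*(I*√2) = 18 + 2*I*√2 ≈ 18.0 + 2.8284*I)
(-7 + r)*1 = (-7 + (18 + 2*I*√2))*1 = (11 + 2*I*√2)*1 = 11 + 2*I*√2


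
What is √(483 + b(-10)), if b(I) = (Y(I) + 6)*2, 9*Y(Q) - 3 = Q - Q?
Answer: √4461/3 ≈ 22.264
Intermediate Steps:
Y(Q) = ⅓ (Y(Q) = ⅓ + (Q - Q)/9 = ⅓ + (⅑)*0 = ⅓ + 0 = ⅓)
b(I) = 38/3 (b(I) = (⅓ + 6)*2 = (19/3)*2 = 38/3)
√(483 + b(-10)) = √(483 + 38/3) = √(1487/3) = √4461/3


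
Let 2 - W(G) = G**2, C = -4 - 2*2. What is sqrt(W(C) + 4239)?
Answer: sqrt(4177) ≈ 64.630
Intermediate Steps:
C = -8 (C = -4 - 4 = -8)
W(G) = 2 - G**2
sqrt(W(C) + 4239) = sqrt((2 - 1*(-8)**2) + 4239) = sqrt((2 - 1*64) + 4239) = sqrt((2 - 64) + 4239) = sqrt(-62 + 4239) = sqrt(4177)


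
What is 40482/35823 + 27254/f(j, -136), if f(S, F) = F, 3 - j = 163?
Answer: -161802415/811988 ≈ -199.27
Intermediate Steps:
j = -160 (j = 3 - 1*163 = 3 - 163 = -160)
40482/35823 + 27254/f(j, -136) = 40482/35823 + 27254/(-136) = 40482*(1/35823) + 27254*(-1/136) = 13494/11941 - 13627/68 = -161802415/811988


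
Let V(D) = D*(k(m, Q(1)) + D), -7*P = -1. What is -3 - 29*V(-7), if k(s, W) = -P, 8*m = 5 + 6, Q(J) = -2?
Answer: -1453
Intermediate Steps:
P = 1/7 (P = -1/7*(-1) = 1/7 ≈ 0.14286)
m = 11/8 (m = (5 + 6)/8 = (1/8)*11 = 11/8 ≈ 1.3750)
k(s, W) = -1/7 (k(s, W) = -1*1/7 = -1/7)
V(D) = D*(-1/7 + D)
-3 - 29*V(-7) = -3 - (-203)*(-1/7 - 7) = -3 - (-203)*(-50)/7 = -3 - 29*50 = -3 - 1450 = -1453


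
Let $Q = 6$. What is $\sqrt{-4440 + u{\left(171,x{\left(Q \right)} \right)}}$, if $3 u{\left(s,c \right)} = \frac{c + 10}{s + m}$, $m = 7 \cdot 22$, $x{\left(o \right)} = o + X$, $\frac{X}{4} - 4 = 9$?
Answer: $\frac{2 i \sqrt{42207087}}{195} \approx 66.633 i$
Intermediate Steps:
$X = 52$ ($X = 16 + 4 \cdot 9 = 16 + 36 = 52$)
$x{\left(o \right)} = 52 + o$ ($x{\left(o \right)} = o + 52 = 52 + o$)
$m = 154$
$u{\left(s,c \right)} = \frac{10 + c}{3 \left(154 + s\right)}$ ($u{\left(s,c \right)} = \frac{\left(c + 10\right) \frac{1}{s + 154}}{3} = \frac{\left(10 + c\right) \frac{1}{154 + s}}{3} = \frac{\frac{1}{154 + s} \left(10 + c\right)}{3} = \frac{10 + c}{3 \left(154 + s\right)}$)
$\sqrt{-4440 + u{\left(171,x{\left(Q \right)} \right)}} = \sqrt{-4440 + \frac{10 + \left(52 + 6\right)}{3 \left(154 + 171\right)}} = \sqrt{-4440 + \frac{10 + 58}{3 \cdot 325}} = \sqrt{-4440 + \frac{1}{3} \cdot \frac{1}{325} \cdot 68} = \sqrt{-4440 + \frac{68}{975}} = \sqrt{- \frac{4328932}{975}} = \frac{2 i \sqrt{42207087}}{195}$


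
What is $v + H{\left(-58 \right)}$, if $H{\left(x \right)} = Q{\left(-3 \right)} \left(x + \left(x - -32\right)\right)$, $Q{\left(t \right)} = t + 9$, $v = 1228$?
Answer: $724$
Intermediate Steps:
$Q{\left(t \right)} = 9 + t$
$H{\left(x \right)} = 192 + 12 x$ ($H{\left(x \right)} = \left(9 - 3\right) \left(x + \left(x - -32\right)\right) = 6 \left(x + \left(x + 32\right)\right) = 6 \left(x + \left(32 + x\right)\right) = 6 \left(32 + 2 x\right) = 192 + 12 x$)
$v + H{\left(-58 \right)} = 1228 + \left(192 + 12 \left(-58\right)\right) = 1228 + \left(192 - 696\right) = 1228 - 504 = 724$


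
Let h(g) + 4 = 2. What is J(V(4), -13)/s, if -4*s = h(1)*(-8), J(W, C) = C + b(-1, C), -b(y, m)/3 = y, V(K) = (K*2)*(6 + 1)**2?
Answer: 5/2 ≈ 2.5000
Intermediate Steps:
V(K) = 98*K (V(K) = (2*K)*7**2 = (2*K)*49 = 98*K)
h(g) = -2 (h(g) = -4 + 2 = -2)
b(y, m) = -3*y
J(W, C) = 3 + C (J(W, C) = C - 3*(-1) = C + 3 = 3 + C)
s = -4 (s = -(-1)*(-8)/2 = -1/4*16 = -4)
J(V(4), -13)/s = (3 - 13)/(-4) = -1/4*(-10) = 5/2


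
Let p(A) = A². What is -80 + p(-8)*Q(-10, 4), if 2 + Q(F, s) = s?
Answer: 48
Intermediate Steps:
Q(F, s) = -2 + s
-80 + p(-8)*Q(-10, 4) = -80 + (-8)²*(-2 + 4) = -80 + 64*2 = -80 + 128 = 48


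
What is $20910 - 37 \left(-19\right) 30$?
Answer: $42000$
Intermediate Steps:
$20910 - 37 \left(-19\right) 30 = 20910 - \left(-703\right) 30 = 20910 - -21090 = 20910 + 21090 = 42000$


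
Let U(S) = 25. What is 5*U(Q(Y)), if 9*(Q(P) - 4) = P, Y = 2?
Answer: 125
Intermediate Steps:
Q(P) = 4 + P/9
5*U(Q(Y)) = 5*25 = 125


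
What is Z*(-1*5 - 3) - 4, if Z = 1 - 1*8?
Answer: 52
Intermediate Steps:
Z = -7 (Z = 1 - 8 = -7)
Z*(-1*5 - 3) - 4 = -7*(-1*5 - 3) - 4 = -7*(-5 - 3) - 4 = -7*(-8) - 4 = 56 - 4 = 52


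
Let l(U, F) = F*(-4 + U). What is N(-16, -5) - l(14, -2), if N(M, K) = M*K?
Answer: 100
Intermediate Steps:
N(M, K) = K*M
N(-16, -5) - l(14, -2) = -5*(-16) - (-2)*(-4 + 14) = 80 - (-2)*10 = 80 - 1*(-20) = 80 + 20 = 100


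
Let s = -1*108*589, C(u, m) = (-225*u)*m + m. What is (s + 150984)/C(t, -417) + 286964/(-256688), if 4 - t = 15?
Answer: -6639903713/5521423052 ≈ -1.2026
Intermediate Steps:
t = -11 (t = 4 - 1*15 = 4 - 15 = -11)
C(u, m) = m - 225*m*u (C(u, m) = -225*m*u + m = m - 225*m*u)
s = -63612 (s = -108*589 = -63612)
(s + 150984)/C(t, -417) + 286964/(-256688) = (-63612 + 150984)/((-417*(1 - 225*(-11)))) + 286964/(-256688) = 87372/((-417*(1 + 2475))) + 286964*(-1/256688) = 87372/((-417*2476)) - 71741/64172 = 87372/(-1032492) - 71741/64172 = 87372*(-1/1032492) - 71741/64172 = -7281/86041 - 71741/64172 = -6639903713/5521423052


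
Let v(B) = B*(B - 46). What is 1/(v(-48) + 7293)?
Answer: 1/11805 ≈ 8.4710e-5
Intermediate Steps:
v(B) = B*(-46 + B)
1/(v(-48) + 7293) = 1/(-48*(-46 - 48) + 7293) = 1/(-48*(-94) + 7293) = 1/(4512 + 7293) = 1/11805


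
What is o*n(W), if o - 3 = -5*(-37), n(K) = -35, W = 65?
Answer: -6580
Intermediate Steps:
o = 188 (o = 3 - 5*(-37) = 3 + 185 = 188)
o*n(W) = 188*(-35) = -6580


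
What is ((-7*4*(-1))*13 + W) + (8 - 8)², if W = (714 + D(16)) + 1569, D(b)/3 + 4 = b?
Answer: 2683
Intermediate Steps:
D(b) = -12 + 3*b
W = 2319 (W = (714 + (-12 + 3*16)) + 1569 = (714 + (-12 + 48)) + 1569 = (714 + 36) + 1569 = 750 + 1569 = 2319)
((-7*4*(-1))*13 + W) + (8 - 8)² = ((-7*4*(-1))*13 + 2319) + (8 - 8)² = (-28*(-1)*13 + 2319) + 0² = (28*13 + 2319) + 0 = (364 + 2319) + 0 = 2683 + 0 = 2683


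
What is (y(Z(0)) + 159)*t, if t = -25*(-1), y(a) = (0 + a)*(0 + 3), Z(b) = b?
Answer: 3975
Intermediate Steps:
y(a) = 3*a (y(a) = a*3 = 3*a)
t = 25
(y(Z(0)) + 159)*t = (3*0 + 159)*25 = (0 + 159)*25 = 159*25 = 3975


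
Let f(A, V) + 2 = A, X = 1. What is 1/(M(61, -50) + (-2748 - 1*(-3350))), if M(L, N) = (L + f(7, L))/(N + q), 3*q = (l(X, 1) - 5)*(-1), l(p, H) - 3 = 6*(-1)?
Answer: 71/42643 ≈ 0.0016650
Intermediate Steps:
l(p, H) = -3 (l(p, H) = 3 + 6*(-1) = 3 - 6 = -3)
f(A, V) = -2 + A
q = 8/3 (q = ((-3 - 5)*(-1))/3 = (-8*(-1))/3 = (⅓)*8 = 8/3 ≈ 2.6667)
M(L, N) = (5 + L)/(8/3 + N) (M(L, N) = (L + (-2 + 7))/(N + 8/3) = (L + 5)/(8/3 + N) = (5 + L)/(8/3 + N))
1/(M(61, -50) + (-2748 - 1*(-3350))) = 1/(3*(5 + 61)/(8 + 3*(-50)) + (-2748 - 1*(-3350))) = 1/(3*66/(8 - 150) + (-2748 + 3350)) = 1/(3*66/(-142) + 602) = 1/(3*(-1/142)*66 + 602) = 1/(-99/71 + 602) = 1/(42643/71) = 71/42643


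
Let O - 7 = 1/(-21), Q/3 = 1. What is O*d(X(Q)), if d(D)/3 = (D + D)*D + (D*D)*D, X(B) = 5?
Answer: 3650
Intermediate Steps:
Q = 3 (Q = 3*1 = 3)
O = 146/21 (O = 7 + 1/(-21) = 7 - 1/21 = 146/21 ≈ 6.9524)
d(D) = 3*D**3 + 6*D**2 (d(D) = 3*((D + D)*D + (D*D)*D) = 3*((2*D)*D + D**2*D) = 3*(2*D**2 + D**3) = 3*(D**3 + 2*D**2) = 3*D**3 + 6*D**2)
O*d(X(Q)) = 146*(3*5**2*(2 + 5))/21 = 146*(3*25*7)/21 = (146/21)*525 = 3650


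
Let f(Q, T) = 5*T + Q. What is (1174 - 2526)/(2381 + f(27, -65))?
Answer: -1352/2083 ≈ -0.64906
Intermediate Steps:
f(Q, T) = Q + 5*T
(1174 - 2526)/(2381 + f(27, -65)) = (1174 - 2526)/(2381 + (27 + 5*(-65))) = -1352/(2381 + (27 - 325)) = -1352/(2381 - 298) = -1352/2083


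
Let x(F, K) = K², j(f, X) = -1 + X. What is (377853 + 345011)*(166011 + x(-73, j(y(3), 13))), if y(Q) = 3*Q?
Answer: 120107467920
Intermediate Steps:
(377853 + 345011)*(166011 + x(-73, j(y(3), 13))) = (377853 + 345011)*(166011 + (-1 + 13)²) = 722864*(166011 + 12²) = 722864*(166011 + 144) = 722864*166155 = 120107467920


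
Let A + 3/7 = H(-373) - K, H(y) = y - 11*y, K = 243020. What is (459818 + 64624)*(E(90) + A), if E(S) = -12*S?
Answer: -882422438106/7 ≈ -1.2606e+11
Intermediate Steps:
H(y) = -10*y
A = -1675033/7 (A = -3/7 + (-10*(-373) - 1*243020) = -3/7 + (3730 - 243020) = -3/7 - 239290 = -1675033/7 ≈ -2.3929e+5)
(459818 + 64624)*(E(90) + A) = (459818 + 64624)*(-12*90 - 1675033/7) = 524442*(-1080 - 1675033/7) = 524442*(-1682593/7) = -882422438106/7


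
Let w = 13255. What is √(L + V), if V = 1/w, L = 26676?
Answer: √4686840500155/13255 ≈ 163.33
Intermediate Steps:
V = 1/13255 ≈ 7.5443e-5
√(L + V) = √(26676 + 1/13255) = √(353590381/13255) = √4686840500155/13255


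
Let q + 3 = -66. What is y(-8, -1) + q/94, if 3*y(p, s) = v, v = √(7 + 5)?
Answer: -69/94 + 2*√3/3 ≈ 0.42066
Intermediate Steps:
q = -69 (q = -3 - 66 = -69)
v = 2*√3 (v = √12 = 2*√3 ≈ 3.4641)
y(p, s) = 2*√3/3 (y(p, s) = (2*√3)/3 = 2*√3/3)
y(-8, -1) + q/94 = 2*√3/3 - 69/94 = -69/94 + 2*√3/3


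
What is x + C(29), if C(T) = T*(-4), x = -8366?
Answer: -8482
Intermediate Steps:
C(T) = -4*T
x + C(29) = -8366 - 4*29 = -8366 - 116 = -8482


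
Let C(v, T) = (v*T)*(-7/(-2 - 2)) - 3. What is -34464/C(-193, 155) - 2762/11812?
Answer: 524972659/1236816802 ≈ 0.42445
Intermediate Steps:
C(v, T) = -3 + 7*T*v/4 (C(v, T) = (T*v)*(-7/(-4)) - 3 = (T*v)*(-7*(-¼)) - 3 = (T*v)*(7/4) - 3 = 7*T*v/4 - 3 = -3 + 7*T*v/4)
-34464/C(-193, 155) - 2762/11812 = -34464/(-3 + (7/4)*155*(-193)) - 2762/11812 = -34464/(-3 - 209405/4) - 2762*1/11812 = -34464/(-209417/4) - 1381/5906 = -34464*(-4/209417) - 1381/5906 = 137856/209417 - 1381/5906 = 524972659/1236816802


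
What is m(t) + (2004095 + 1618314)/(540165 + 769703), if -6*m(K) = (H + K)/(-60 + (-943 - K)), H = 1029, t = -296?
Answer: 166595839/56698572 ≈ 2.9383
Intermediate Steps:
m(K) = -(1029 + K)/(6*(-1003 - K)) (m(K) = -(1029 + K)/(6*(-60 + (-943 - K))) = -(1029 + K)/(6*(-1003 - K)))
m(t) + (2004095 + 1618314)/(540165 + 769703) = (1029 - 296)/(6*(1003 - 296)) + (2004095 + 1618314)/(540165 + 769703) = (⅙)*733/707 + 3622409/1309868 = (⅙)*(1/707)*733 + 3622409*(1/1309868) = 733/4242 + 517487/187124 = 166595839/56698572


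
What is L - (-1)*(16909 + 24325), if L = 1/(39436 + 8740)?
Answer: 1986489185/48176 ≈ 41234.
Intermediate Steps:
L = 1/48176 ≈ 2.0757e-5
L - (-1)*(16909 + 24325) = 1/48176 - (-1)*(16909 + 24325) = 1/48176 - (-1)*41234 = 1/48176 - 1*(-41234) = 1/48176 + 41234 = 1986489185/48176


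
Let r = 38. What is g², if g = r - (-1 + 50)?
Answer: 121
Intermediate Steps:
g = -11 (g = 38 - (-1 + 50) = 38 - 1*49 = 38 - 49 = -11)
g² = (-11)² = 121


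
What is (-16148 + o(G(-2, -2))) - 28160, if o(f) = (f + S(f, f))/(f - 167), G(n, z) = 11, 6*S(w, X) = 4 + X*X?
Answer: -41472479/936 ≈ -44308.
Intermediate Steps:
S(w, X) = 2/3 + X**2/6 (S(w, X) = (4 + X*X)/6 = (4 + X**2)/6 = 2/3 + X**2/6)
o(f) = (2/3 + f + f**2/6)/(-167 + f) (o(f) = (f + (2/3 + f**2/6))/(f - 167) = (2/3 + f + f**2/6)/(-167 + f))
(-16148 + o(G(-2, -2))) - 28160 = (-16148 + (4 + 11**2 + 6*11)/(6*(-167 + 11))) - 28160 = (-16148 + (1/6)*(4 + 121 + 66)/(-156)) - 28160 = (-16148 + (1/6)*(-1/156)*191) - 28160 = (-16148 - 191/936) - 28160 = -15114719/936 - 28160 = -41472479/936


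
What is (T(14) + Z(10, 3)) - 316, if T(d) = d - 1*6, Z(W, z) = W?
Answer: -298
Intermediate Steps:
T(d) = -6 + d (T(d) = d - 6 = -6 + d)
(T(14) + Z(10, 3)) - 316 = ((-6 + 14) + 10) - 316 = (8 + 10) - 316 = 18 - 316 = -298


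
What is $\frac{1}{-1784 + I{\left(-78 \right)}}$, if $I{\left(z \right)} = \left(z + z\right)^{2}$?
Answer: $\frac{1}{22552} \approx 4.4342 \cdot 10^{-5}$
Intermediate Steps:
$I{\left(z \right)} = 4 z^{2}$ ($I{\left(z \right)} = \left(2 z\right)^{2} = 4 z^{2}$)
$\frac{1}{-1784 + I{\left(-78 \right)}} = \frac{1}{-1784 + 4 \left(-78\right)^{2}} = \frac{1}{-1784 + 4 \cdot 6084} = \frac{1}{-1784 + 24336} = \frac{1}{22552}$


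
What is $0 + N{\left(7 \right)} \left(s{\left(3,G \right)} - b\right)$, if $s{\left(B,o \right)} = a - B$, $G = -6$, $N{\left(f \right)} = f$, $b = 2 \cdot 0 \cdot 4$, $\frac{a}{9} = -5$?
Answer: $-336$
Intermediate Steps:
$a = -45$ ($a = 9 \left(-5\right) = -45$)
$b = 0$ ($b = 0 \cdot 4 = 0$)
$s{\left(B,o \right)} = -45 - B$
$0 + N{\left(7 \right)} \left(s{\left(3,G \right)} - b\right) = 0 + 7 \left(\left(-45 - 3\right) - 0\right) = 0 + 7 \left(\left(-45 - 3\right) + 0\right) = 0 + 7 \left(-48 + 0\right) = 0 + 7 \left(-48\right) = 0 - 336 = -336$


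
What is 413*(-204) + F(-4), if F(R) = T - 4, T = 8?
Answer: -84248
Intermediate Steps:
F(R) = 4 (F(R) = 8 - 4 = 4)
413*(-204) + F(-4) = 413*(-204) + 4 = -84252 + 4 = -84248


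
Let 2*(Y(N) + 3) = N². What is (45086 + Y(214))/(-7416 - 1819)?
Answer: -67981/9235 ≈ -7.3612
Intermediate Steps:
Y(N) = -3 + N²/2
(45086 + Y(214))/(-7416 - 1819) = (45086 + (-3 + (½)*214²))/(-7416 - 1819) = (45086 + (-3 + (½)*45796))/(-9235) = (45086 + (-3 + 22898))*(-1/9235) = (45086 + 22895)*(-1/9235) = 67981*(-1/9235) = -67981/9235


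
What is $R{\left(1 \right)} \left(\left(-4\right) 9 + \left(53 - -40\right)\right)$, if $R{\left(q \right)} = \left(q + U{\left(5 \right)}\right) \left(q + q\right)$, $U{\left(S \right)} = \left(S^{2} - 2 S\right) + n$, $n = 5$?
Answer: $2394$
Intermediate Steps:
$U{\left(S \right)} = 5 + S^{2} - 2 S$ ($U{\left(S \right)} = \left(S^{2} - 2 S\right) + 5 = 5 + S^{2} - 2 S$)
$R{\left(q \right)} = 2 q \left(20 + q\right)$ ($R{\left(q \right)} = \left(q + \left(5 + 5^{2} - 10\right)\right) \left(q + q\right) = \left(q + \left(5 + 25 - 10\right)\right) 2 q = \left(q + 20\right) 2 q = \left(20 + q\right) 2 q = 2 q \left(20 + q\right)$)
$R{\left(1 \right)} \left(\left(-4\right) 9 + \left(53 - -40\right)\right) = 2 \cdot 1 \left(20 + 1\right) \left(\left(-4\right) 9 + \left(53 - -40\right)\right) = 2 \cdot 1 \cdot 21 \left(-36 + \left(53 + 40\right)\right) = 42 \left(-36 + 93\right) = 42 \cdot 57 = 2394$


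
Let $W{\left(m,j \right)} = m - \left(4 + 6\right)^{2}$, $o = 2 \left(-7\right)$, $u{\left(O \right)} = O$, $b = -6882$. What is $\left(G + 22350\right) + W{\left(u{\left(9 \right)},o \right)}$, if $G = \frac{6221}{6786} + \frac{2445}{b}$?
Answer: $\frac{86629115785}{3891771} \approx 22260.0$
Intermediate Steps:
$G = \frac{2185096}{3891771}$ ($G = \frac{6221}{6786} + \frac{2445}{-6882} = 6221 \cdot \frac{1}{6786} + 2445 \left(- \frac{1}{6882}\right) = \frac{6221}{6786} - \frac{815}{2294} = \frac{2185096}{3891771} \approx 0.56147$)
$o = -14$
$W{\left(m,j \right)} = -100 + m$ ($W{\left(m,j \right)} = m - 10^{2} = m - 100 = -100 + m$)
$\left(G + 22350\right) + W{\left(u{\left(9 \right)},o \right)} = \left(\frac{2185096}{3891771} + 22350\right) + \left(-100 + 9\right) = \frac{86983266946}{3891771} - 91 = \frac{86629115785}{3891771}$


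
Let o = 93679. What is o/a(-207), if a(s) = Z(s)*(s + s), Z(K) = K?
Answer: 4073/3726 ≈ 1.0931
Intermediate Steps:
a(s) = 2*s² (a(s) = s*(s + s) = s*(2*s) = 2*s²)
o/a(-207) = 93679/((2*(-207)²)) = 93679/((2*42849)) = 93679/85698 = 93679*(1/85698) = 4073/3726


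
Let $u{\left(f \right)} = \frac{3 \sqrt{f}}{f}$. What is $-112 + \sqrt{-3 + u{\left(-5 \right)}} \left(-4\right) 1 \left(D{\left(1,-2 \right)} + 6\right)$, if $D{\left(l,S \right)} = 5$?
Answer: $-112 - \frac{44 \sqrt{-75 - 15 i \sqrt{5}}}{5} \approx -128.65 + 78.008 i$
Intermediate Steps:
$u{\left(f \right)} = \frac{3}{\sqrt{f}}$
$-112 + \sqrt{-3 + u{\left(-5 \right)}} \left(-4\right) 1 \left(D{\left(1,-2 \right)} + 6\right) = -112 + \sqrt{-3 + \frac{3}{i \sqrt{5}}} \left(-4\right) 1 \left(5 + 6\right) = -112 + \sqrt{-3 + 3 \left(- \frac{i \sqrt{5}}{5}\right)} \left(-4\right) 1 \cdot 11 = -112 + \sqrt{-3 - \frac{3 i \sqrt{5}}{5}} \left(-4\right) 11 = -112 + - 4 \sqrt{-3 - \frac{3 i \sqrt{5}}{5}} \cdot 11 = -112 - 44 \sqrt{-3 - \frac{3 i \sqrt{5}}{5}}$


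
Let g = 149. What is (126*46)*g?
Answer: 863604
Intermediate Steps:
(126*46)*g = (126*46)*149 = 5796*149 = 863604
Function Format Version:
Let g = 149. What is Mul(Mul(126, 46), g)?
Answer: 863604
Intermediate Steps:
Mul(Mul(126, 46), g) = Mul(Mul(126, 46), 149) = Mul(5796, 149) = 863604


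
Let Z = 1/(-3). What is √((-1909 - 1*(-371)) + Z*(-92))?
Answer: I*√13566/3 ≈ 38.824*I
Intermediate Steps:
Z = -⅓ ≈ -0.33333
√((-1909 - 1*(-371)) + Z*(-92)) = √((-1909 - 1*(-371)) - ⅓*(-92)) = √((-1909 + 371) + 92/3) = √(-1538 + 92/3) = √(-4522/3) = I*√13566/3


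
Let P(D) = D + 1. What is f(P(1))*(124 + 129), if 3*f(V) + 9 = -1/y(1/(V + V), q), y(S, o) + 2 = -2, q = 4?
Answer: -8855/12 ≈ -737.92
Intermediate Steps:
P(D) = 1 + D
y(S, o) = -4 (y(S, o) = -2 - 2 = -4)
f(V) = -35/12 (f(V) = -3 + (-1/(-4))/3 = -3 + (-1*(-¼))/3 = -3 + (⅓)*(¼) = -3 + 1/12 = -35/12)
f(P(1))*(124 + 129) = -35*(124 + 129)/12 = -35/12*253 = -8855/12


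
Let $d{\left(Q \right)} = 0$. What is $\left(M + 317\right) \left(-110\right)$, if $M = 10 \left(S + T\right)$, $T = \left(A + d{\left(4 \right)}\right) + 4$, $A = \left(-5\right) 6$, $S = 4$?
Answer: $-10670$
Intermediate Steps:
$A = -30$
$T = -26$ ($T = \left(-30 + 0\right) + 4 = -30 + 4 = -26$)
$M = -220$ ($M = 10 \left(4 - 26\right) = 10 \left(-22\right) = -220$)
$\left(M + 317\right) \left(-110\right) = \left(-220 + 317\right) \left(-110\right) = 97 \left(-110\right) = -10670$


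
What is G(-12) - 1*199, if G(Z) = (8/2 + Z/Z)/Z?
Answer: -2393/12 ≈ -199.42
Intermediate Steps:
G(Z) = 5/Z (G(Z) = (8*(½) + 1)/Z = (4 + 1)/Z = 5/Z)
G(-12) - 1*199 = 5/(-12) - 1*199 = 5*(-1/12) - 199 = -5/12 - 199 = -2393/12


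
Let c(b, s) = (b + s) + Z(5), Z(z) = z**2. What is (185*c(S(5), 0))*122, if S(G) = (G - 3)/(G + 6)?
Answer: 6251890/11 ≈ 5.6835e+5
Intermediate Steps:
S(G) = (-3 + G)/(6 + G)
c(b, s) = 25 + b + s (c(b, s) = (b + s) + 5**2 = (b + s) + 25 = 25 + b + s)
(185*c(S(5), 0))*122 = (185*(25 + (-3 + 5)/(6 + 5) + 0))*122 = (185*(25 + 2/11 + 0))*122 = (185*(277/11))*122 = (51245/11)*122 = 6251890/11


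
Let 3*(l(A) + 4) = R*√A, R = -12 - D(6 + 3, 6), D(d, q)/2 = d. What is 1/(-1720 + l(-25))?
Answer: -431/743669 + 25*I/1487338 ≈ -0.00057956 + 1.6809e-5*I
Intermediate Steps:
D(d, q) = 2*d
R = -30 (R = -12 - 2*(6 + 3) = -12 - 2*9 = -12 - 1*18 = -12 - 18 = -30)
l(A) = -4 - 10*√A (l(A) = -4 + (-30*√A)/3 = -4 - 10*√A)
1/(-1720 + l(-25)) = 1/(-1720 + (-4 - 50*I)) = 1/(-1724 - 50*I) = (-1724 + 50*I)/2974676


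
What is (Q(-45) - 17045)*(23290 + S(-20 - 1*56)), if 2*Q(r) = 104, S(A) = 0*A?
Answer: -395766970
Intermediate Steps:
S(A) = 0
Q(r) = 52 (Q(r) = (1/2)*104 = 52)
(Q(-45) - 17045)*(23290 + S(-20 - 1*56)) = (52 - 17045)*(23290 + 0) = -16993*23290 = -395766970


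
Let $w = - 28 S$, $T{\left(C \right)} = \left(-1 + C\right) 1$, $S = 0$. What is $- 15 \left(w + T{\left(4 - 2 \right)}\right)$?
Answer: $-15$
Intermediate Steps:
$T{\left(C \right)} = -1 + C$
$w = 0$ ($w = \left(-28\right) 0 = 0$)
$- 15 \left(w + T{\left(4 - 2 \right)}\right) = - 15 \left(0 + \left(-1 + \left(4 - 2\right)\right)\right) = - 15 \left(0 + \left(-1 + 2\right)\right) = - 15 \left(0 + 1\right) = \left(-15\right) 1 = -15$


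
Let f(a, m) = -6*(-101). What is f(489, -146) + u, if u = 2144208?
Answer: 2144814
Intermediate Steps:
f(a, m) = 606
f(489, -146) + u = 606 + 2144208 = 2144814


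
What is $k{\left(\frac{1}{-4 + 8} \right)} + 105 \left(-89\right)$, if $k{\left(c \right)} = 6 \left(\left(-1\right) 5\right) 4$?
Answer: $-9465$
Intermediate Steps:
$k{\left(c \right)} = -120$ ($k{\left(c \right)} = 6 \left(-5\right) 4 = \left(-30\right) 4 = -120$)
$k{\left(\frac{1}{-4 + 8} \right)} + 105 \left(-89\right) = -120 + 105 \left(-89\right) = -120 - 9345 = -9465$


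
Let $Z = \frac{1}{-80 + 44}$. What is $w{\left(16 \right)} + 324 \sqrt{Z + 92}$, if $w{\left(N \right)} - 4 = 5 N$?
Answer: $84 + 54 \sqrt{3311} \approx 3191.2$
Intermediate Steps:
$w{\left(N \right)} = 4 + 5 N$
$Z = - \frac{1}{36}$ ($Z = \frac{1}{-36} = - \frac{1}{36} \approx -0.027778$)
$w{\left(16 \right)} + 324 \sqrt{Z + 92} = \left(4 + 5 \cdot 16\right) + 324 \sqrt{- \frac{1}{36} + 92} = \left(4 + 80\right) + 324 \sqrt{\frac{3311}{36}} = 84 + 324 \frac{\sqrt{3311}}{6} = 84 + 54 \sqrt{3311}$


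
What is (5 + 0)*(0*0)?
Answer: 0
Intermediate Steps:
(5 + 0)*(0*0) = 5*0 = 0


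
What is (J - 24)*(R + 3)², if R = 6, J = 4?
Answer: -1620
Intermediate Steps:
(J - 24)*(R + 3)² = (4 - 24)*(6 + 3)² = -20*9² = -20*81 = -1620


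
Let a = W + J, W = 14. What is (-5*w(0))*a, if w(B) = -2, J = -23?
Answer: -90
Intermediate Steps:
a = -9 (a = 14 - 23 = -9)
(-5*w(0))*a = -5*(-2)*(-9) = 10*(-9) = -90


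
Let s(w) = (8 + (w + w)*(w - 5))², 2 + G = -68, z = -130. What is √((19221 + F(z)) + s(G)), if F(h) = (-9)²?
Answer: √110437366 ≈ 10509.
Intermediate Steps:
G = -70 (G = -2 - 68 = -70)
s(w) = (8 + 2*w*(-5 + w))² (s(w) = (8 + (2*w)*(-5 + w))² = (8 + 2*w*(-5 + w))²)
F(h) = 81
√((19221 + F(z)) + s(G)) = √((19221 + 81) + 4*(4 + (-70)² - 5*(-70))²) = √(19302 + 4*(4 + 4900 + 350)²) = √(19302 + 4*5254²) = √(19302 + 4*27604516) = √(19302 + 110418064) = √110437366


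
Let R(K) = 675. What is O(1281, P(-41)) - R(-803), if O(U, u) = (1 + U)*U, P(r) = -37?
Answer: 1641567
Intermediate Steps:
O(U, u) = U*(1 + U)
O(1281, P(-41)) - R(-803) = 1281*(1 + 1281) - 1*675 = 1281*1282 - 675 = 1642242 - 675 = 1641567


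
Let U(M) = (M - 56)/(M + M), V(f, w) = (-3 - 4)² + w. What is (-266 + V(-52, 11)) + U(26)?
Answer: -5371/26 ≈ -206.58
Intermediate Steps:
V(f, w) = 49 + w (V(f, w) = (-7)² + w = 49 + w)
U(M) = (-56 + M)/(2*M) (U(M) = (-56 + M)/((2*M)) = (-56 + M)*(1/(2*M)) = (-56 + M)/(2*M))
(-266 + V(-52, 11)) + U(26) = (-266 + (49 + 11)) + (½)*(-56 + 26)/26 = (-266 + 60) + (½)*(1/26)*(-30) = -206 - 15/26 = -5371/26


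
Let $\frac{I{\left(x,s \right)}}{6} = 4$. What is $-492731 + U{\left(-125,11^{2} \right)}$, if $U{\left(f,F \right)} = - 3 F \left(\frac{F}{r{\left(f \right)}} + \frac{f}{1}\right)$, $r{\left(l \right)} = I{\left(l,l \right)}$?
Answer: $- \frac{3593489}{8} \approx -4.4919 \cdot 10^{5}$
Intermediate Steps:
$I{\left(x,s \right)} = 24$ ($I{\left(x,s \right)} = 6 \cdot 4 = 24$)
$r{\left(l \right)} = 24$
$U{\left(f,F \right)} = - 3 F \left(f + \frac{F}{24}\right)$ ($U{\left(f,F \right)} = - 3 F \left(\frac{F}{24} + \frac{f}{1}\right) = - 3 F \left(F \frac{1}{24} + f 1\right) = - 3 F \left(\frac{F}{24} + f\right) = - 3 F \left(f + \frac{F}{24}\right)$)
$-492731 + U{\left(-125,11^{2} \right)} = -492731 - \frac{11^{2} \left(11^{2} + 24 \left(-125\right)\right)}{8} = -492731 - \frac{121 \left(121 - 3000\right)}{8} = -492731 - \frac{121}{8} \left(-2879\right) = -492731 + \frac{348359}{8} = - \frac{3593489}{8}$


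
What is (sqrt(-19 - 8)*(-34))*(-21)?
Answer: 2142*I*sqrt(3) ≈ 3710.1*I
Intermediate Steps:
(sqrt(-19 - 8)*(-34))*(-21) = (sqrt(-27)*(-34))*(-21) = ((3*I*sqrt(3))*(-34))*(-21) = -102*I*sqrt(3)*(-21) = 2142*I*sqrt(3)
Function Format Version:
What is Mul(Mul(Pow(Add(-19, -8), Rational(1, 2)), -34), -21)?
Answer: Mul(2142, I, Pow(3, Rational(1, 2))) ≈ Mul(3710.1, I)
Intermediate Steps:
Mul(Mul(Pow(Add(-19, -8), Rational(1, 2)), -34), -21) = Mul(Mul(Pow(-27, Rational(1, 2)), -34), -21) = Mul(Mul(Mul(3, I, Pow(3, Rational(1, 2))), -34), -21) = Mul(Mul(-102, I, Pow(3, Rational(1, 2))), -21) = Mul(2142, I, Pow(3, Rational(1, 2)))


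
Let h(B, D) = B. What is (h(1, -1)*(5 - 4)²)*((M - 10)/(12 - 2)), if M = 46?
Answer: 18/5 ≈ 3.6000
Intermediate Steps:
(h(1, -1)*(5 - 4)²)*((M - 10)/(12 - 2)) = (1*(5 - 4)²)*((46 - 10)/(12 - 2)) = (1*1²)*(36/10) = (1*1)*(36*(⅒)) = 1*(18/5) = 18/5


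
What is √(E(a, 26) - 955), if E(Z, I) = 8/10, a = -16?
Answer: I*√23855/5 ≈ 30.89*I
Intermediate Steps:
E(Z, I) = ⅘ (E(Z, I) = 8*(⅒) = ⅘)
√(E(a, 26) - 955) = √(⅘ - 955) = √(-4771/5) = I*√23855/5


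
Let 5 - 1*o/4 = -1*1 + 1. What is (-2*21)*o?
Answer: -840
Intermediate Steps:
o = 20 (o = 20 - 4*(-1*1 + 1) = 20 - 4*(-1 + 1) = 20 - 4*0 = 20 + 0 = 20)
(-2*21)*o = -2*21*20 = -42*20 = -840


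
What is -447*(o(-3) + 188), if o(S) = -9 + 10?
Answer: -84483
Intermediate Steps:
o(S) = 1
-447*(o(-3) + 188) = -447*(1 + 188) = -447*189 = -84483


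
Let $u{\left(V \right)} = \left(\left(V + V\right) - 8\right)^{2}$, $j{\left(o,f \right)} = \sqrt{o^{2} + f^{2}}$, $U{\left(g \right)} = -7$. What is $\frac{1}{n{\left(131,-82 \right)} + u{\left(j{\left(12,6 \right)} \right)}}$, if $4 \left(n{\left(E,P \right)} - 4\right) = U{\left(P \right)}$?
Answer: $\frac{2516}{1388381} + \frac{3072 \sqrt{5}}{6941905} \approx 0.0028017$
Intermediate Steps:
$n{\left(E,P \right)} = \frac{9}{4}$ ($n{\left(E,P \right)} = 4 + \frac{1}{4} \left(-7\right) = 4 - \frac{7}{4} = \frac{9}{4}$)
$j{\left(o,f \right)} = \sqrt{f^{2} + o^{2}}$
$u{\left(V \right)} = \left(-8 + 2 V\right)^{2}$ ($u{\left(V \right)} = \left(2 V - 8\right)^{2} = \left(-8 + 2 V\right)^{2}$)
$\frac{1}{n{\left(131,-82 \right)} + u{\left(j{\left(12,6 \right)} \right)}} = \frac{1}{\frac{9}{4} + 4 \left(-4 + \sqrt{6^{2} + 12^{2}}\right)^{2}} = \frac{1}{\frac{9}{4} + 4 \left(-4 + \sqrt{36 + 144}\right)^{2}} = \frac{1}{\frac{9}{4} + 4 \left(-4 + \sqrt{180}\right)^{2}} = \frac{1}{\frac{9}{4} + 4 \left(-4 + 6 \sqrt{5}\right)^{2}}$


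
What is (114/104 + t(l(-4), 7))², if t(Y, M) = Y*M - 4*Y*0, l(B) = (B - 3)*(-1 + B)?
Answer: 163763209/2704 ≈ 60563.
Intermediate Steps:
l(B) = (-1 + B)*(-3 + B) (l(B) = (-3 + B)*(-1 + B) = (-1 + B)*(-3 + B))
t(Y, M) = M*Y (t(Y, M) = M*Y - 1*0 = M*Y + 0 = M*Y)
(114/104 + t(l(-4), 7))² = (114/104 + 7*(3 + (-4)² - 4*(-4)))² = (114*(1/104) + 7*(3 + 16 + 16))² = (57/52 + 7*35)² = (57/52 + 245)² = (12797/52)² = 163763209/2704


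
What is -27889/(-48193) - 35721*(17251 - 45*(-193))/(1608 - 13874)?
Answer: 22324610963341/295567669 ≈ 75531.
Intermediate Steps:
-27889/(-48193) - 35721*(17251 - 45*(-193))/(1608 - 13874) = -27889*(-1/48193) - 35721/((-12266/(17251 + 8685))) = 27889/48193 - 35721/((-12266/25936)) = 27889/48193 - 35721/((-12266*1/25936)) = 27889/48193 - 35721/(-6133/12968) = 27889/48193 - 35721*(-12968/6133) = 27889/48193 + 463229928/6133 = 22324610963341/295567669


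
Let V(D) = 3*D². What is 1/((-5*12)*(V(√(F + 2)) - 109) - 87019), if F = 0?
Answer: -1/80839 ≈ -1.2370e-5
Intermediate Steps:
1/((-5*12)*(V(√(F + 2)) - 109) - 87019) = 1/((-5*12)*(3*(√(0 + 2))² - 109) - 87019) = 1/(-60*(3*(√2)² - 109) - 87019) = 1/(-60*(3*2 - 109) - 87019) = 1/(-60*(6 - 109) - 87019) = 1/(-60*(-103) - 87019) = 1/(6180 - 87019) = 1/(-80839) = -1/80839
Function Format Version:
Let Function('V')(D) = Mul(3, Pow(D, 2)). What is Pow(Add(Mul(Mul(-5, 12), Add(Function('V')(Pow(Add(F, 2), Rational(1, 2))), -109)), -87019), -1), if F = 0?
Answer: Rational(-1, 80839) ≈ -1.2370e-5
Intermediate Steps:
Pow(Add(Mul(Mul(-5, 12), Add(Function('V')(Pow(Add(F, 2), Rational(1, 2))), -109)), -87019), -1) = Pow(Add(Mul(Mul(-5, 12), Add(Mul(3, Pow(Pow(Add(0, 2), Rational(1, 2)), 2)), -109)), -87019), -1) = Pow(Add(Mul(-60, Add(Mul(3, Pow(Pow(2, Rational(1, 2)), 2)), -109)), -87019), -1) = Pow(Add(Mul(-60, Add(Mul(3, 2), -109)), -87019), -1) = Pow(Add(Mul(-60, Add(6, -109)), -87019), -1) = Pow(Add(Mul(-60, -103), -87019), -1) = Pow(Add(6180, -87019), -1) = Pow(-80839, -1) = Rational(-1, 80839)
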